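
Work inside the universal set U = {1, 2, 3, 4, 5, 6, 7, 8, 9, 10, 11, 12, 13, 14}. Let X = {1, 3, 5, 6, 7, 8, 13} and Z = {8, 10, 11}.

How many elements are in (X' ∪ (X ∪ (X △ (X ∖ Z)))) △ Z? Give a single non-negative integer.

11

X' = {2, 4, 9, 10, 11, 12, 14}
X ∖ Z = {1, 3, 5, 6, 7, 13}
X △ (X ∖ Z) = {8}
X ∪ (X △ (X ∖ Z)) = {1, 3, 5, 6, 7, 8, 13}
X' ∪ (X ∪ (X △ (X ∖ Z))) = {1, 2, 3, 4, 5, 6, 7, 8, 9, 10, 11, 12, 13, 14}
(X' ∪ (X ∪ (X △ (X ∖ Z)))) △ Z = {1, 2, 3, 4, 5, 6, 7, 9, 12, 13, 14}
|(X' ∪ (X ∪ (X △ (X ∖ Z)))) △ Z| = 11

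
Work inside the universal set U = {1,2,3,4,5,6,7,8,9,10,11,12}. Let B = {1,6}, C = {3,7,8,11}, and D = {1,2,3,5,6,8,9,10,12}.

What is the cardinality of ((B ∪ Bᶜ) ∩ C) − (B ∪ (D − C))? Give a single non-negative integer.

4

Bᶜ = {2,3,4,5,7,8,9,10,11,12}
B ∪ Bᶜ = {1,2,3,4,5,6,7,8,9,10,11,12}
(B ∪ Bᶜ) ∩ C = {3,7,8,11}
D − C = {1,2,5,6,9,10,12}
B ∪ (D − C) = {1,2,5,6,9,10,12}
((B ∪ Bᶜ) ∩ C) − (B ∪ (D − C)) = {3,7,8,11}
|((B ∪ Bᶜ) ∩ C) − (B ∪ (D − C))| = 4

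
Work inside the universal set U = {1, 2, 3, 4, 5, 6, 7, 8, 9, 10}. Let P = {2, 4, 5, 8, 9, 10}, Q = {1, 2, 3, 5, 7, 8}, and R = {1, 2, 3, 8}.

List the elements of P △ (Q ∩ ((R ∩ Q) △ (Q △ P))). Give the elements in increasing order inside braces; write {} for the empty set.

{4, 5, 7, 9, 10}

R ∩ Q = {1, 2, 3, 8}
Q △ P = {1, 3, 4, 7, 9, 10}
(R ∩ Q) △ (Q △ P) = {2, 4, 7, 8, 9, 10}
Q ∩ ((R ∩ Q) △ (Q △ P)) = {2, 7, 8}
P △ (Q ∩ ((R ∩ Q) △ (Q △ P))) = {4, 5, 7, 9, 10}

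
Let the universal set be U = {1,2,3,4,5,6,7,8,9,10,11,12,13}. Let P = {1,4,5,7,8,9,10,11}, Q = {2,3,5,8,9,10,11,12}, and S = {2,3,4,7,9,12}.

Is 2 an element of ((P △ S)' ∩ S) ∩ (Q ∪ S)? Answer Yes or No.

No

2 ∉ P and 2 ∈ S, so 2 ∈ P △ S
2 ∉ (P △ S)' since 2 ∈ (P △ S)
2 ∉ (P △ S)' and 2 ∈ S, so 2 ∉ (P △ S)' ∩ S
2 ∈ Q and 2 ∈ S, so 2 ∈ Q ∪ S
2 ∉ ((P △ S)' ∩ S) and 2 ∈ (Q ∪ S), so 2 ∉ ((P △ S)' ∩ S) ∩ (Q ∪ S)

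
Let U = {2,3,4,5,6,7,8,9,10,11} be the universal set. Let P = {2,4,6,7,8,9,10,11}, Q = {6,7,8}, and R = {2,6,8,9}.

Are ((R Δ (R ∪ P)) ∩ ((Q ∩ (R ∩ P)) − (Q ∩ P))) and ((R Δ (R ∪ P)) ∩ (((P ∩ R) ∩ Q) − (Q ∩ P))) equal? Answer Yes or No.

R ∪ P = {2,4,6,7,8,9,10,11}
R Δ (R ∪ P) = {4,7,10,11}
R ∩ P = {2,6,8,9}
Q ∩ (R ∩ P) = {6,8}
Q ∩ P = {6,7,8}
(Q ∩ (R ∩ P)) − (Q ∩ P) = {}
(R Δ (R ∪ P)) ∩ ((Q ∩ (R ∩ P)) − (Q ∩ P)) = {}
P ∩ R = {2,6,8,9}
(P ∩ R) ∩ Q = {6,8}
((P ∩ R) ∩ Q) − (Q ∩ P) = {}
(R Δ (R ∪ P)) ∩ (((P ∩ R) ∩ Q) − (Q ∩ P)) = {}
Both equal {}, so (R Δ (R ∪ P)) ∩ ((Q ∩ (R ∩ P)) − (Q ∩ P)) = (R Δ (R ∪ P)) ∩ (((P ∩ R) ∩ Q) − (Q ∩ P)).

Yes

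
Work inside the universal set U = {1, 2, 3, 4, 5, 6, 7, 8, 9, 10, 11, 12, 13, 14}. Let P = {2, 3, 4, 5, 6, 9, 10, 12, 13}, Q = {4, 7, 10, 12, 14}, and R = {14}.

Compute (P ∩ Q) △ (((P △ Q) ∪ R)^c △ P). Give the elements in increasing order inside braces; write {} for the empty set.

{1, 2, 3, 4, 5, 6, 8, 9, 10, 11, 12, 13}

P ∩ Q = {4, 10, 12}
P △ Q = {2, 3, 5, 6, 7, 9, 13, 14}
(P △ Q) ∪ R = {2, 3, 5, 6, 7, 9, 13, 14}
((P △ Q) ∪ R)^c = {1, 4, 8, 10, 11, 12}
((P △ Q) ∪ R)^c △ P = {1, 2, 3, 5, 6, 8, 9, 11, 13}
(P ∩ Q) △ (((P △ Q) ∪ R)^c △ P) = {1, 2, 3, 4, 5, 6, 8, 9, 10, 11, 12, 13}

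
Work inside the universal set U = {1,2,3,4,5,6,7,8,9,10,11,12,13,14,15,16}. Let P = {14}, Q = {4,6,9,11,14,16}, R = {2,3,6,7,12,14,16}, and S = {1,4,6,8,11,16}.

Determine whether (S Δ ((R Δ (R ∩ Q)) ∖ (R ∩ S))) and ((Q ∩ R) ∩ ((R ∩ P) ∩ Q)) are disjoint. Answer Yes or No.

Yes

R ∩ Q = {6,14,16}
R Δ (R ∩ Q) = {2,3,7,12}
R ∩ S = {6,16}
(R Δ (R ∩ Q)) ∖ (R ∩ S) = {2,3,7,12}
S Δ ((R Δ (R ∩ Q)) ∖ (R ∩ S)) = {1,2,3,4,6,7,8,11,12,16}
Q ∩ R = {6,14,16}
R ∩ P = {14}
(R ∩ P) ∩ Q = {14}
(Q ∩ R) ∩ ((R ∩ P) ∩ Q) = {14}
{1,2,3,4,6,7,8,11,12,16} and {14} share no elements.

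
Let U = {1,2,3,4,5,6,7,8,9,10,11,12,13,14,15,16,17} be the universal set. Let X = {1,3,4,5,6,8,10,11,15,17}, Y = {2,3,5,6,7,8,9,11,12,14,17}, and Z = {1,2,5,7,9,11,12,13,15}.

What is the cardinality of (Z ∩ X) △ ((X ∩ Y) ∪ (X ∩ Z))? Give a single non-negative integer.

4

Z ∩ X = {1,5,11,15}
X ∩ Y = {3,5,6,8,11,17}
X ∩ Z = {1,5,11,15}
(X ∩ Y) ∪ (X ∩ Z) = {1,3,5,6,8,11,15,17}
(Z ∩ X) △ ((X ∩ Y) ∪ (X ∩ Z)) = {3,6,8,17}
|(Z ∩ X) △ ((X ∩ Y) ∪ (X ∩ Z))| = 4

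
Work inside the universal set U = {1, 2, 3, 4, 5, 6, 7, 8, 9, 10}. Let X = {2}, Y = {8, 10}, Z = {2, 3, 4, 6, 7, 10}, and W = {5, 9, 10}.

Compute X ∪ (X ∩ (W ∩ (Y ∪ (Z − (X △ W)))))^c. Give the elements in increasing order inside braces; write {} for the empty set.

X △ W = {2, 5, 9, 10}
Z − (X △ W) = {3, 4, 6, 7}
Y ∪ (Z − (X △ W)) = {3, 4, 6, 7, 8, 10}
W ∩ (Y ∪ (Z − (X △ W))) = {10}
X ∩ (W ∩ (Y ∪ (Z − (X △ W)))) = {}
(X ∩ (W ∩ (Y ∪ (Z − (X △ W)))))^c = {1, 2, 3, 4, 5, 6, 7, 8, 9, 10}
X ∪ (X ∩ (W ∩ (Y ∪ (Z − (X △ W)))))^c = {1, 2, 3, 4, 5, 6, 7, 8, 9, 10}

{1, 2, 3, 4, 5, 6, 7, 8, 9, 10}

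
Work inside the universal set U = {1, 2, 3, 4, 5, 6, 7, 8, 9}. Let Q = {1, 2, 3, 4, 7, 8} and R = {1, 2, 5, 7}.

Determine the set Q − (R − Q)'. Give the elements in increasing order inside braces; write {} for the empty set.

R − Q = {5}
(R − Q)' = {1, 2, 3, 4, 6, 7, 8, 9}
Q − (R − Q)' = {}

{}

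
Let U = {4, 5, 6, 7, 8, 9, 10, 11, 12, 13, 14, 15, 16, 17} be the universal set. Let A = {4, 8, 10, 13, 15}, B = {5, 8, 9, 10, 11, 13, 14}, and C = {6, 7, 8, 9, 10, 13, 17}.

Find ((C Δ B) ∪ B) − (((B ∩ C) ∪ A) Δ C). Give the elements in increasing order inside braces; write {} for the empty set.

{5, 8, 9, 10, 11, 13, 14}

C Δ B = {5, 6, 7, 11, 14, 17}
(C Δ B) ∪ B = {5, 6, 7, 8, 9, 10, 11, 13, 14, 17}
B ∩ C = {8, 9, 10, 13}
(B ∩ C) ∪ A = {4, 8, 9, 10, 13, 15}
((B ∩ C) ∪ A) Δ C = {4, 6, 7, 15, 17}
((C Δ B) ∪ B) − (((B ∩ C) ∪ A) Δ C) = {5, 8, 9, 10, 11, 13, 14}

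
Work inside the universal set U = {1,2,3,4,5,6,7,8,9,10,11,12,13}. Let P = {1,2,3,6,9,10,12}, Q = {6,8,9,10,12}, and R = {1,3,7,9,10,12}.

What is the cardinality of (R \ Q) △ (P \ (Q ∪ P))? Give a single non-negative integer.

R \ Q = {1,3,7}
Q ∪ P = {1,2,3,6,8,9,10,12}
P \ (Q ∪ P) = {}
(R \ Q) △ (P \ (Q ∪ P)) = {1,3,7}
|(R \ Q) △ (P \ (Q ∪ P))| = 3

3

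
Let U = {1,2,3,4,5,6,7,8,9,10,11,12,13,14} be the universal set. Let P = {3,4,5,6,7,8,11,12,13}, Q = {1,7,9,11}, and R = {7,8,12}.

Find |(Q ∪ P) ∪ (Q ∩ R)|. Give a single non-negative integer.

Q ∪ P = {1,3,4,5,6,7,8,9,11,12,13}
Q ∩ R = {7}
(Q ∪ P) ∪ (Q ∩ R) = {1,3,4,5,6,7,8,9,11,12,13}
|(Q ∪ P) ∪ (Q ∩ R)| = 11

11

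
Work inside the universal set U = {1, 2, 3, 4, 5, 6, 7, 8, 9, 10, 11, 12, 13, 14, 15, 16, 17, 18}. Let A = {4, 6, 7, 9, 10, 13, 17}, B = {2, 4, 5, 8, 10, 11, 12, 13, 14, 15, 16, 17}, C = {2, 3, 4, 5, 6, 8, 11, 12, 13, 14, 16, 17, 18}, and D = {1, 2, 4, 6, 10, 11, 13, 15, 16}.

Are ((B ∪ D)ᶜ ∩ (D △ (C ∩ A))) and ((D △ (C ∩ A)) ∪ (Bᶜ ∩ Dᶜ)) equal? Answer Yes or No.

B ∪ D = {1, 2, 4, 5, 6, 8, 10, 11, 12, 13, 14, 15, 16, 17}
(B ∪ D)ᶜ = {3, 7, 9, 18}
C ∩ A = {4, 6, 13, 17}
D △ (C ∩ A) = {1, 2, 10, 11, 15, 16, 17}
(B ∪ D)ᶜ ∩ (D △ (C ∩ A)) = {}
Bᶜ = {1, 3, 6, 7, 9, 18}
Dᶜ = {3, 5, 7, 8, 9, 12, 14, 17, 18}
Bᶜ ∩ Dᶜ = {3, 7, 9, 18}
(D △ (C ∩ A)) ∪ (Bᶜ ∩ Dᶜ) = {1, 2, 3, 7, 9, 10, 11, 15, 16, 17, 18}
1 ∈ (D △ (C ∩ A)) ∪ (Bᶜ ∩ Dᶜ) but 1 ∉ (B ∪ D)ᶜ ∩ (D △ (C ∩ A)), so they differ.

No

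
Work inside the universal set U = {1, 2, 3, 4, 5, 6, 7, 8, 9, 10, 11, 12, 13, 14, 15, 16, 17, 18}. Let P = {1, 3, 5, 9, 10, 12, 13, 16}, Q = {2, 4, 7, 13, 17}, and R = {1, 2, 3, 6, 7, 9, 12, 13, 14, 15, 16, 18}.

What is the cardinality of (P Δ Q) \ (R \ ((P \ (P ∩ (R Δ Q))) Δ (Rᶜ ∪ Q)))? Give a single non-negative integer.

6

P Δ Q = {1, 2, 3, 4, 5, 7, 9, 10, 12, 16, 17}
R Δ Q = {1, 3, 4, 6, 9, 12, 14, 15, 16, 17, 18}
P ∩ (R Δ Q) = {1, 3, 9, 12, 16}
P \ (P ∩ (R Δ Q)) = {5, 10, 13}
Rᶜ = {4, 5, 8, 10, 11, 17}
Rᶜ ∪ Q = {2, 4, 5, 7, 8, 10, 11, 13, 17}
(P \ (P ∩ (R Δ Q))) Δ (Rᶜ ∪ Q) = {2, 4, 7, 8, 11, 17}
R \ ((P \ (P ∩ (R Δ Q))) Δ (Rᶜ ∪ Q)) = {1, 3, 6, 9, 12, 13, 14, 15, 16, 18}
(P Δ Q) \ (R \ ((P \ (P ∩ (R Δ Q))) Δ (Rᶜ ∪ Q))) = {2, 4, 5, 7, 10, 17}
|(P Δ Q) \ (R \ ((P \ (P ∩ (R Δ Q))) Δ (Rᶜ ∪ Q)))| = 6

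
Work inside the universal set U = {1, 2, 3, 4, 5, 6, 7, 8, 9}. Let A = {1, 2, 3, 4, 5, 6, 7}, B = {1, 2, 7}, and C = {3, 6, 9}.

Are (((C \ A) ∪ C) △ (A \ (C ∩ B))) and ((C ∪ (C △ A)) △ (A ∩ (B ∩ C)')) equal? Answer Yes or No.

C \ A = {9}
(C \ A) ∪ C = {3, 6, 9}
C ∩ B = {}
A \ (C ∩ B) = {1, 2, 3, 4, 5, 6, 7}
((C \ A) ∪ C) △ (A \ (C ∩ B)) = {1, 2, 4, 5, 7, 9}
C △ A = {1, 2, 4, 5, 7, 9}
C ∪ (C △ A) = {1, 2, 3, 4, 5, 6, 7, 9}
B ∩ C = {}
(B ∩ C)' = {1, 2, 3, 4, 5, 6, 7, 8, 9}
A ∩ (B ∩ C)' = {1, 2, 3, 4, 5, 6, 7}
(C ∪ (C △ A)) △ (A ∩ (B ∩ C)') = {9}
1 ∈ ((C \ A) ∪ C) △ (A \ (C ∩ B)) but 1 ∉ (C ∪ (C △ A)) △ (A ∩ (B ∩ C)'), so they differ.

No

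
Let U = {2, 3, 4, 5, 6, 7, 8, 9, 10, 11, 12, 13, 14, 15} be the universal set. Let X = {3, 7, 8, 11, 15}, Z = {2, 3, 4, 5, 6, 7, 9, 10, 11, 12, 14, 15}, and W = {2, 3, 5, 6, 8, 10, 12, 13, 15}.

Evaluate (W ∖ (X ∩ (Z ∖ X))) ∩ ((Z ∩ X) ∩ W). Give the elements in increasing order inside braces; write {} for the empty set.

Z ∖ X = {2, 4, 5, 6, 9, 10, 12, 14}
X ∩ (Z ∖ X) = {}
W ∖ (X ∩ (Z ∖ X)) = {2, 3, 5, 6, 8, 10, 12, 13, 15}
Z ∩ X = {3, 7, 11, 15}
(Z ∩ X) ∩ W = {3, 15}
(W ∖ (X ∩ (Z ∖ X))) ∩ ((Z ∩ X) ∩ W) = {3, 15}

{3, 15}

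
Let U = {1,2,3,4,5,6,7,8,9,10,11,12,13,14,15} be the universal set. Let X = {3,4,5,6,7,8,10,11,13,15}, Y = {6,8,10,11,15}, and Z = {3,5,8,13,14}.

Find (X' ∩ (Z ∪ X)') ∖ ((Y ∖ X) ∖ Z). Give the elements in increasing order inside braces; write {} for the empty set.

X' = {1,2,9,12,14}
Z ∪ X = {3,4,5,6,7,8,10,11,13,14,15}
(Z ∪ X)' = {1,2,9,12}
X' ∩ (Z ∪ X)' = {1,2,9,12}
Y ∖ X = {}
(Y ∖ X) ∖ Z = {}
(X' ∩ (Z ∪ X)') ∖ ((Y ∖ X) ∖ Z) = {1,2,9,12}

{1,2,9,12}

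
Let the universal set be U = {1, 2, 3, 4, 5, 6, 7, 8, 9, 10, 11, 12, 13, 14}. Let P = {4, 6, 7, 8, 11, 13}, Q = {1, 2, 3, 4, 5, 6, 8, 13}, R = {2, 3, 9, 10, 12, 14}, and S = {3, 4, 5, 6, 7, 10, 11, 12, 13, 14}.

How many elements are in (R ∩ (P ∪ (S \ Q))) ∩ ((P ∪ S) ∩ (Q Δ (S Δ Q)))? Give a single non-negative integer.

3

S \ Q = {7, 10, 11, 12, 14}
P ∪ (S \ Q) = {4, 6, 7, 8, 10, 11, 12, 13, 14}
R ∩ (P ∪ (S \ Q)) = {10, 12, 14}
P ∪ S = {3, 4, 5, 6, 7, 8, 10, 11, 12, 13, 14}
S Δ Q = {1, 2, 7, 8, 10, 11, 12, 14}
Q Δ (S Δ Q) = {3, 4, 5, 6, 7, 10, 11, 12, 13, 14}
(P ∪ S) ∩ (Q Δ (S Δ Q)) = {3, 4, 5, 6, 7, 10, 11, 12, 13, 14}
(R ∩ (P ∪ (S \ Q))) ∩ ((P ∪ S) ∩ (Q Δ (S Δ Q))) = {10, 12, 14}
|(R ∩ (P ∪ (S \ Q))) ∩ ((P ∪ S) ∩ (Q Δ (S Δ Q)))| = 3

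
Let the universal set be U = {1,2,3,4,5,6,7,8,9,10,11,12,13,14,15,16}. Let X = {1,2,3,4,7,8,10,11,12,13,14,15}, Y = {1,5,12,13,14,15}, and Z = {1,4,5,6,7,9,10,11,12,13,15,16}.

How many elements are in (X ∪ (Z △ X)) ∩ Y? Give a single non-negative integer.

Z △ X = {2,3,5,6,8,9,14,16}
X ∪ (Z △ X) = {1,2,3,4,5,6,7,8,9,10,11,12,13,14,15,16}
(X ∪ (Z △ X)) ∩ Y = {1,5,12,13,14,15}
|(X ∪ (Z △ X)) ∩ Y| = 6

6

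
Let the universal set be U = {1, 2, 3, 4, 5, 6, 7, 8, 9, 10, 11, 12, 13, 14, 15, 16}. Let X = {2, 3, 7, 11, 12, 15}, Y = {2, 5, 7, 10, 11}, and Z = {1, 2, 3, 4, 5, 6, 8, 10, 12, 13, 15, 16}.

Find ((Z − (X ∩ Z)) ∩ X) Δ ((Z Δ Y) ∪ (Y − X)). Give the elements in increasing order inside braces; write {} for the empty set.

X ∩ Z = {2, 3, 12, 15}
Z − (X ∩ Z) = {1, 4, 5, 6, 8, 10, 13, 16}
(Z − (X ∩ Z)) ∩ X = {}
Z Δ Y = {1, 3, 4, 6, 7, 8, 11, 12, 13, 15, 16}
Y − X = {5, 10}
(Z Δ Y) ∪ (Y − X) = {1, 3, 4, 5, 6, 7, 8, 10, 11, 12, 13, 15, 16}
((Z − (X ∩ Z)) ∩ X) Δ ((Z Δ Y) ∪ (Y − X)) = {1, 3, 4, 5, 6, 7, 8, 10, 11, 12, 13, 15, 16}

{1, 3, 4, 5, 6, 7, 8, 10, 11, 12, 13, 15, 16}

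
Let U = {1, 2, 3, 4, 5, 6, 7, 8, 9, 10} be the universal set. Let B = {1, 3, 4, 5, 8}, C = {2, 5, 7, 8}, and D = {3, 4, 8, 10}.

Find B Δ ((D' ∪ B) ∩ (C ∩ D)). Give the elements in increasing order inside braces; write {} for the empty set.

{1, 3, 4, 5}

D' = {1, 2, 5, 6, 7, 9}
D' ∪ B = {1, 2, 3, 4, 5, 6, 7, 8, 9}
C ∩ D = {8}
(D' ∪ B) ∩ (C ∩ D) = {8}
B Δ ((D' ∪ B) ∩ (C ∩ D)) = {1, 3, 4, 5}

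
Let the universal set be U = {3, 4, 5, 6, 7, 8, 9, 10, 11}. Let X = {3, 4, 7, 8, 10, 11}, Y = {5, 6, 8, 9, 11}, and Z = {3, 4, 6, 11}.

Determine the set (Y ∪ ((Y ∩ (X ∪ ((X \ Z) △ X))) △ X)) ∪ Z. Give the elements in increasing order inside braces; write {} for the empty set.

X \ Z = {7, 8, 10}
(X \ Z) △ X = {3, 4, 11}
X ∪ ((X \ Z) △ X) = {3, 4, 7, 8, 10, 11}
Y ∩ (X ∪ ((X \ Z) △ X)) = {8, 11}
(Y ∩ (X ∪ ((X \ Z) △ X))) △ X = {3, 4, 7, 10}
Y ∪ ((Y ∩ (X ∪ ((X \ Z) △ X))) △ X) = {3, 4, 5, 6, 7, 8, 9, 10, 11}
(Y ∪ ((Y ∩ (X ∪ ((X \ Z) △ X))) △ X)) ∪ Z = {3, 4, 5, 6, 7, 8, 9, 10, 11}

{3, 4, 5, 6, 7, 8, 9, 10, 11}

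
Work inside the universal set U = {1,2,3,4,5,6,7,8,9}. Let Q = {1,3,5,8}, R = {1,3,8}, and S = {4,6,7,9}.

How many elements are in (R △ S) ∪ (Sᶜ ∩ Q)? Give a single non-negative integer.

8

R △ S = {1,3,4,6,7,8,9}
Sᶜ = {1,2,3,5,8}
Sᶜ ∩ Q = {1,3,5,8}
(R △ S) ∪ (Sᶜ ∩ Q) = {1,3,4,5,6,7,8,9}
|(R △ S) ∪ (Sᶜ ∩ Q)| = 8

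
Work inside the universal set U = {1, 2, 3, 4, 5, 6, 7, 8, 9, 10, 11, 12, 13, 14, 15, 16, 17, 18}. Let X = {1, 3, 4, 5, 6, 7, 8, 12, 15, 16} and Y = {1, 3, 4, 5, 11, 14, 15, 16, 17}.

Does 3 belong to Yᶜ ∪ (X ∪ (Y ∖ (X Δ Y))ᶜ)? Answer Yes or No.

3 ∈ Y, so 3 ∉ Yᶜ
3 ∈ X and 3 ∈ Y, so 3 ∉ X Δ Y
3 ∈ Y and 3 ∉ (X Δ Y), so 3 ∈ Y ∖ (X Δ Y)
3 ∉ (Y ∖ (X Δ Y))ᶜ since 3 ∈ (Y ∖ (X Δ Y))
3 ∈ X and 3 ∉ (Y ∖ (X Δ Y))ᶜ, so 3 ∈ X ∪ (Y ∖ (X Δ Y))ᶜ
3 ∉ Yᶜ and 3 ∈ (X ∪ (Y ∖ (X Δ Y))ᶜ), so 3 ∈ Yᶜ ∪ (X ∪ (Y ∖ (X Δ Y))ᶜ)

Yes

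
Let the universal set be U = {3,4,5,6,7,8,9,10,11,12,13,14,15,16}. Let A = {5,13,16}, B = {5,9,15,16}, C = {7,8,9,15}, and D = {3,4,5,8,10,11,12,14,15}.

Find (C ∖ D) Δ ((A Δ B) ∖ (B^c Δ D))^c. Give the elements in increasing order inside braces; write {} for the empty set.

C ∖ D = {7,9}
A Δ B = {9,13,15}
B^c = {3,4,6,7,8,10,11,12,13,14}
B^c Δ D = {5,6,7,13,15}
(A Δ B) ∖ (B^c Δ D) = {9}
((A Δ B) ∖ (B^c Δ D))^c = {3,4,5,6,7,8,10,11,12,13,14,15,16}
(C ∖ D) Δ ((A Δ B) ∖ (B^c Δ D))^c = {3,4,5,6,8,9,10,11,12,13,14,15,16}

{3,4,5,6,8,9,10,11,12,13,14,15,16}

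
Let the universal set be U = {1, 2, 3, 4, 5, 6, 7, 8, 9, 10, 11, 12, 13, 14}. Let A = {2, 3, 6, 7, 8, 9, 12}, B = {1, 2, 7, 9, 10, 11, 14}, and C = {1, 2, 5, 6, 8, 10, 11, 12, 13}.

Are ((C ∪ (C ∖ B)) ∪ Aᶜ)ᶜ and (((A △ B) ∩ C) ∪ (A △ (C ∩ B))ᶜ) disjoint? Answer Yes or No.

C ∖ B = {5, 6, 8, 12, 13}
C ∪ (C ∖ B) = {1, 2, 5, 6, 8, 10, 11, 12, 13}
Aᶜ = {1, 4, 5, 10, 11, 13, 14}
(C ∪ (C ∖ B)) ∪ Aᶜ = {1, 2, 4, 5, 6, 8, 10, 11, 12, 13, 14}
((C ∪ (C ∖ B)) ∪ Aᶜ)ᶜ = {3, 7, 9}
A △ B = {1, 3, 6, 8, 10, 11, 12, 14}
(A △ B) ∩ C = {1, 6, 8, 10, 11, 12}
C ∩ B = {1, 2, 10, 11}
A △ (C ∩ B) = {1, 3, 6, 7, 8, 9, 10, 11, 12}
(A △ (C ∩ B))ᶜ = {2, 4, 5, 13, 14}
((A △ B) ∩ C) ∪ (A △ (C ∩ B))ᶜ = {1, 2, 4, 5, 6, 8, 10, 11, 12, 13, 14}
{3, 7, 9} and {1, 2, 4, 5, 6, 8, 10, 11, 12, 13, 14} share no elements.

Yes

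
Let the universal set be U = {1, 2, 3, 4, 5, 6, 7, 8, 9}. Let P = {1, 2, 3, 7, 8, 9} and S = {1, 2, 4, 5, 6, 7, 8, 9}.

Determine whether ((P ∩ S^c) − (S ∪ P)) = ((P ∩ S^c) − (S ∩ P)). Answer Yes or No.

S^c = {3}
P ∩ S^c = {3}
S ∪ P = {1, 2, 3, 4, 5, 6, 7, 8, 9}
(P ∩ S^c) − (S ∪ P) = {}
S ∩ P = {1, 2, 7, 8, 9}
(P ∩ S^c) − (S ∩ P) = {3}
3 ∈ (P ∩ S^c) − (S ∩ P) but 3 ∉ (P ∩ S^c) − (S ∪ P), so they differ.

No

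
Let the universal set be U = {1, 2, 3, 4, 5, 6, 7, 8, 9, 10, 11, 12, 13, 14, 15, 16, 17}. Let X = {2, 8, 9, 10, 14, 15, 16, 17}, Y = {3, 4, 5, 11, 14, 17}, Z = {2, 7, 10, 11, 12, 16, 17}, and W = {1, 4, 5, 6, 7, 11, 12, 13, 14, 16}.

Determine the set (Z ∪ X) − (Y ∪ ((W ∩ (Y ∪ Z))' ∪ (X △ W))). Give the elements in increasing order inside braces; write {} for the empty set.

Z ∪ X = {2, 7, 8, 9, 10, 11, 12, 14, 15, 16, 17}
Y ∪ Z = {2, 3, 4, 5, 7, 10, 11, 12, 14, 16, 17}
W ∩ (Y ∪ Z) = {4, 5, 7, 11, 12, 14, 16}
(W ∩ (Y ∪ Z))' = {1, 2, 3, 6, 8, 9, 10, 13, 15, 17}
X △ W = {1, 2, 4, 5, 6, 7, 8, 9, 10, 11, 12, 13, 15, 17}
(W ∩ (Y ∪ Z))' ∪ (X △ W) = {1, 2, 3, 4, 5, 6, 7, 8, 9, 10, 11, 12, 13, 15, 17}
Y ∪ ((W ∩ (Y ∪ Z))' ∪ (X △ W)) = {1, 2, 3, 4, 5, 6, 7, 8, 9, 10, 11, 12, 13, 14, 15, 17}
(Z ∪ X) − (Y ∪ ((W ∩ (Y ∪ Z))' ∪ (X △ W))) = {16}

{16}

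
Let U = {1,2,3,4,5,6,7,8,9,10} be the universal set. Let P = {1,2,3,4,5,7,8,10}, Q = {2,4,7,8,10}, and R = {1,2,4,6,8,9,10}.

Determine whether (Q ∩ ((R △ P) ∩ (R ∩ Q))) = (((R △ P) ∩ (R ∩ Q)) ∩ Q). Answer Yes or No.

R △ P = {3,5,6,7,9}
R ∩ Q = {2,4,8,10}
(R △ P) ∩ (R ∩ Q) = {}
Q ∩ ((R △ P) ∩ (R ∩ Q)) = {}
((R △ P) ∩ (R ∩ Q)) ∩ Q = {}
Both equal {}, so Q ∩ ((R △ P) ∩ (R ∩ Q)) = ((R △ P) ∩ (R ∩ Q)) ∩ Q.

Yes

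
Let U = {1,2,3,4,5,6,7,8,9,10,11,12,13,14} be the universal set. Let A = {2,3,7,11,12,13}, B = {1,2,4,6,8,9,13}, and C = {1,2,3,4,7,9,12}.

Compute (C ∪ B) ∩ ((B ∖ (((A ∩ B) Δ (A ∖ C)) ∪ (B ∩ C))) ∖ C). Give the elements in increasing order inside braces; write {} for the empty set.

{6,8,13}

C ∪ B = {1,2,3,4,6,7,8,9,12,13}
A ∩ B = {2,13}
A ∖ C = {11,13}
(A ∩ B) Δ (A ∖ C) = {2,11}
B ∩ C = {1,2,4,9}
((A ∩ B) Δ (A ∖ C)) ∪ (B ∩ C) = {1,2,4,9,11}
B ∖ (((A ∩ B) Δ (A ∖ C)) ∪ (B ∩ C)) = {6,8,13}
(B ∖ (((A ∩ B) Δ (A ∖ C)) ∪ (B ∩ C))) ∖ C = {6,8,13}
(C ∪ B) ∩ ((B ∖ (((A ∩ B) Δ (A ∖ C)) ∪ (B ∩ C))) ∖ C) = {6,8,13}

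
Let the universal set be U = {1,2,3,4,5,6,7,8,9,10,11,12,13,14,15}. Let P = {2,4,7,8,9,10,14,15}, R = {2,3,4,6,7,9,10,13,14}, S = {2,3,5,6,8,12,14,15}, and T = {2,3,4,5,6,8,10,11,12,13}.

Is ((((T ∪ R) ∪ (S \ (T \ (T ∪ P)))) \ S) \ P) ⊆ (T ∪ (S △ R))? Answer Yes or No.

Yes

T ∪ R = {2,3,4,5,6,7,8,9,10,11,12,13,14}
T ∪ P = {2,3,4,5,6,7,8,9,10,11,12,13,14,15}
T \ (T ∪ P) = {}
S \ (T \ (T ∪ P)) = {2,3,5,6,8,12,14,15}
(T ∪ R) ∪ (S \ (T \ (T ∪ P))) = {2,3,4,5,6,7,8,9,10,11,12,13,14,15}
((T ∪ R) ∪ (S \ (T \ (T ∪ P)))) \ S = {4,7,9,10,11,13}
(((T ∪ R) ∪ (S \ (T \ (T ∪ P)))) \ S) \ P = {11,13}
S △ R = {4,5,7,8,9,10,12,13,15}
T ∪ (S △ R) = {2,3,4,5,6,7,8,9,10,11,12,13,15}
Every element of {11,13} is in {2,3,4,5,6,7,8,9,10,11,12,13,15}, so (((T ∪ R) ∪ (S \ (T \ (T ∪ P)))) \ S) \ P ⊆ T ∪ (S △ R).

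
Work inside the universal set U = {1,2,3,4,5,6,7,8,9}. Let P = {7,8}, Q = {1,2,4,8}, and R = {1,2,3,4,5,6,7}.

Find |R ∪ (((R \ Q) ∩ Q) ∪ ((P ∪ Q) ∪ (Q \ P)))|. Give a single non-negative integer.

R \ Q = {3,5,6,7}
(R \ Q) ∩ Q = {}
P ∪ Q = {1,2,4,7,8}
Q \ P = {1,2,4}
(P ∪ Q) ∪ (Q \ P) = {1,2,4,7,8}
((R \ Q) ∩ Q) ∪ ((P ∪ Q) ∪ (Q \ P)) = {1,2,4,7,8}
R ∪ (((R \ Q) ∩ Q) ∪ ((P ∪ Q) ∪ (Q \ P))) = {1,2,3,4,5,6,7,8}
|R ∪ (((R \ Q) ∩ Q) ∪ ((P ∪ Q) ∪ (Q \ P)))| = 8

8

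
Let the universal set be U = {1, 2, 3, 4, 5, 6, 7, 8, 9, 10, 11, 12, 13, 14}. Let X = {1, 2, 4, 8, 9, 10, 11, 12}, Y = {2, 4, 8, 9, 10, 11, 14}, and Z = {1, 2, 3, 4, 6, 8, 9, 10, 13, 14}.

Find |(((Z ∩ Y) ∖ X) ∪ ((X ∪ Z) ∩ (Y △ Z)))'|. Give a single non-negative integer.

Z ∩ Y = {2, 4, 8, 9, 10, 14}
(Z ∩ Y) ∖ X = {14}
X ∪ Z = {1, 2, 3, 4, 6, 8, 9, 10, 11, 12, 13, 14}
Y △ Z = {1, 3, 6, 11, 13}
(X ∪ Z) ∩ (Y △ Z) = {1, 3, 6, 11, 13}
((Z ∩ Y) ∖ X) ∪ ((X ∪ Z) ∩ (Y △ Z)) = {1, 3, 6, 11, 13, 14}
(((Z ∩ Y) ∖ X) ∪ ((X ∪ Z) ∩ (Y △ Z)))' = {2, 4, 5, 7, 8, 9, 10, 12}
|(((Z ∩ Y) ∖ X) ∪ ((X ∪ Z) ∩ (Y △ Z)))'| = 8

8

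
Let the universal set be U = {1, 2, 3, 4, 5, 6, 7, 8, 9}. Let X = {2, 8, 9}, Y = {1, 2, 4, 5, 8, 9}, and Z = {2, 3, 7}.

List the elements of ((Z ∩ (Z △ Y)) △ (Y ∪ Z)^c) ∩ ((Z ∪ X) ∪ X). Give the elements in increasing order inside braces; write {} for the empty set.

Z △ Y = {1, 3, 4, 5, 7, 8, 9}
Z ∩ (Z △ Y) = {3, 7}
Y ∪ Z = {1, 2, 3, 4, 5, 7, 8, 9}
(Y ∪ Z)^c = {6}
(Z ∩ (Z △ Y)) △ (Y ∪ Z)^c = {3, 6, 7}
Z ∪ X = {2, 3, 7, 8, 9}
(Z ∪ X) ∪ X = {2, 3, 7, 8, 9}
((Z ∩ (Z △ Y)) △ (Y ∪ Z)^c) ∩ ((Z ∪ X) ∪ X) = {3, 7}

{3, 7}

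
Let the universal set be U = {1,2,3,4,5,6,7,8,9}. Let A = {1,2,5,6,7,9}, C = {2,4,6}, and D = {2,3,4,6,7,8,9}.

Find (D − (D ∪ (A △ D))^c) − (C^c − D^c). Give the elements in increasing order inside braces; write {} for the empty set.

{2,4,6}

A △ D = {1,3,4,5,8}
D ∪ (A △ D) = {1,2,3,4,5,6,7,8,9}
(D ∪ (A △ D))^c = {}
D − (D ∪ (A △ D))^c = {2,3,4,6,7,8,9}
C^c = {1,3,5,7,8,9}
D^c = {1,5}
C^c − D^c = {3,7,8,9}
(D − (D ∪ (A △ D))^c) − (C^c − D^c) = {2,4,6}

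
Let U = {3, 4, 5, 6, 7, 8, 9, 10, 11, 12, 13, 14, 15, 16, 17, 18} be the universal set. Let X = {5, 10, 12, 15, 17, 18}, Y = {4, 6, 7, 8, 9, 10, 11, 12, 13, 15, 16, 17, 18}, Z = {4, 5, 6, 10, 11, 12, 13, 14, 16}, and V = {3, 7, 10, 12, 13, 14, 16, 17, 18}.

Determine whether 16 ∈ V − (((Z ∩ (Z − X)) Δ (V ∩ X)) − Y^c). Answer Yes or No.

No

16 ∈ Z and 16 ∉ X, so 16 ∈ Z − X
16 ∈ Z and 16 ∈ (Z − X), so 16 ∈ Z ∩ (Z − X)
16 ∈ V and 16 ∉ X, so 16 ∉ V ∩ X
16 ∈ (Z ∩ (Z − X)) and 16 ∉ (V ∩ X), so 16 ∈ (Z ∩ (Z − X)) Δ (V ∩ X)
16 ∈ Y, so 16 ∉ Y^c
16 ∈ ((Z ∩ (Z − X)) Δ (V ∩ X)) and 16 ∉ Y^c, so 16 ∈ ((Z ∩ (Z − X)) Δ (V ∩ X)) − Y^c
16 ∈ V and 16 ∈ (((Z ∩ (Z − X)) Δ (V ∩ X)) − Y^c), so 16 ∉ V − (((Z ∩ (Z − X)) Δ (V ∩ X)) − Y^c)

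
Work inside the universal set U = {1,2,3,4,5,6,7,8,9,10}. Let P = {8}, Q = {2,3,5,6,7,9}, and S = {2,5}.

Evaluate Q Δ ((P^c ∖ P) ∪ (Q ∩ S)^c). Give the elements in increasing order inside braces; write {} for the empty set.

P^c = {1,2,3,4,5,6,7,9,10}
P^c ∖ P = {1,2,3,4,5,6,7,9,10}
Q ∩ S = {2,5}
(Q ∩ S)^c = {1,3,4,6,7,8,9,10}
(P^c ∖ P) ∪ (Q ∩ S)^c = {1,2,3,4,5,6,7,8,9,10}
Q Δ ((P^c ∖ P) ∪ (Q ∩ S)^c) = {1,4,8,10}

{1,4,8,10}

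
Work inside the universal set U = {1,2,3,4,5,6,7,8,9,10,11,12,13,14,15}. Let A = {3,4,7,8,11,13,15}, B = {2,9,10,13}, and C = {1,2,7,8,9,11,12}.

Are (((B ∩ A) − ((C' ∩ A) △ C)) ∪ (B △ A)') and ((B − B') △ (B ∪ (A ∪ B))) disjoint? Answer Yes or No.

B ∩ A = {13}
C' = {3,4,5,6,10,13,14,15}
C' ∩ A = {3,4,13,15}
(C' ∩ A) △ C = {1,2,3,4,7,8,9,11,12,13,15}
(B ∩ A) − ((C' ∩ A) △ C) = {}
B △ A = {2,3,4,7,8,9,10,11,15}
(B △ A)' = {1,5,6,12,13,14}
((B ∩ A) − ((C' ∩ A) △ C)) ∪ (B △ A)' = {1,5,6,12,13,14}
B' = {1,3,4,5,6,7,8,11,12,14,15}
B − B' = {2,9,10,13}
A ∪ B = {2,3,4,7,8,9,10,11,13,15}
B ∪ (A ∪ B) = {2,3,4,7,8,9,10,11,13,15}
(B − B') △ (B ∪ (A ∪ B)) = {3,4,7,8,11,15}
{1,5,6,12,13,14} and {3,4,7,8,11,15} share no elements.

Yes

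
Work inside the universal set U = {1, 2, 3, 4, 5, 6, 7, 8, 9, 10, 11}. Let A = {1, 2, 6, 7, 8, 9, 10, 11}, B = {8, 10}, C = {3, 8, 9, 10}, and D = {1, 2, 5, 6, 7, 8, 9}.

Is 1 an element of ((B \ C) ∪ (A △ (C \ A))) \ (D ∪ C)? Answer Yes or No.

1 ∉ B and 1 ∉ C, so 1 ∉ B \ C
1 ∉ C and 1 ∈ A, so 1 ∉ C \ A
1 ∈ A and 1 ∉ (C \ A), so 1 ∈ A △ (C \ A)
1 ∉ (B \ C) and 1 ∈ (A △ (C \ A)), so 1 ∈ (B \ C) ∪ (A △ (C \ A))
1 ∈ D and 1 ∉ C, so 1 ∈ D ∪ C
1 ∈ ((B \ C) ∪ (A △ (C \ A))) and 1 ∈ (D ∪ C), so 1 ∉ ((B \ C) ∪ (A △ (C \ A))) \ (D ∪ C)

No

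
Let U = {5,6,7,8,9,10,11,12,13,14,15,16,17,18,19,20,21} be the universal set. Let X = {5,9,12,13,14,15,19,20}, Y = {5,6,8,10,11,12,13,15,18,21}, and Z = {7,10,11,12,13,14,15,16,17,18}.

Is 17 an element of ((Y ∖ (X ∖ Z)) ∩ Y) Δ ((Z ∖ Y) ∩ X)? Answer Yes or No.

No

17 ∉ X and 17 ∈ Z, so 17 ∉ X ∖ Z
17 ∉ Y and 17 ∉ (X ∖ Z), so 17 ∉ Y ∖ (X ∖ Z)
17 ∉ (Y ∖ (X ∖ Z)) and 17 ∉ Y, so 17 ∉ (Y ∖ (X ∖ Z)) ∩ Y
17 ∈ Z and 17 ∉ Y, so 17 ∈ Z ∖ Y
17 ∈ (Z ∖ Y) and 17 ∉ X, so 17 ∉ (Z ∖ Y) ∩ X
17 ∉ ((Y ∖ (X ∖ Z)) ∩ Y) and 17 ∉ ((Z ∖ Y) ∩ X), so 17 ∉ ((Y ∖ (X ∖ Z)) ∩ Y) Δ ((Z ∖ Y) ∩ X)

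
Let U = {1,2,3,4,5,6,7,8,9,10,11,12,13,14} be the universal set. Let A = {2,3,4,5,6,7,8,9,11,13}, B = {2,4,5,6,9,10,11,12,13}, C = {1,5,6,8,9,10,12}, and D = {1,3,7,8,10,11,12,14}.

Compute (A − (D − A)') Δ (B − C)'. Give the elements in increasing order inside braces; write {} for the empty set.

D − A = {1,10,12,14}
(D − A)' = {2,3,4,5,6,7,8,9,11,13}
A − (D − A)' = {}
B − C = {2,4,11,13}
(B − C)' = {1,3,5,6,7,8,9,10,12,14}
(A − (D − A)') Δ (B − C)' = {1,3,5,6,7,8,9,10,12,14}

{1,3,5,6,7,8,9,10,12,14}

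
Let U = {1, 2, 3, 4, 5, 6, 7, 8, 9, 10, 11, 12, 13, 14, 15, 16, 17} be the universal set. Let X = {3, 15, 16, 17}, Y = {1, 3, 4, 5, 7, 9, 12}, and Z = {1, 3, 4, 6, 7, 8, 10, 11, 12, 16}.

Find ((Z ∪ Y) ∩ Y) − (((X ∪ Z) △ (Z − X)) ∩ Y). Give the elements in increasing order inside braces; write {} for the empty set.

{1, 4, 5, 7, 9, 12}

Z ∪ Y = {1, 3, 4, 5, 6, 7, 8, 9, 10, 11, 12, 16}
(Z ∪ Y) ∩ Y = {1, 3, 4, 5, 7, 9, 12}
X ∪ Z = {1, 3, 4, 6, 7, 8, 10, 11, 12, 15, 16, 17}
Z − X = {1, 4, 6, 7, 8, 10, 11, 12}
(X ∪ Z) △ (Z − X) = {3, 15, 16, 17}
((X ∪ Z) △ (Z − X)) ∩ Y = {3}
((Z ∪ Y) ∩ Y) − (((X ∪ Z) △ (Z − X)) ∩ Y) = {1, 4, 5, 7, 9, 12}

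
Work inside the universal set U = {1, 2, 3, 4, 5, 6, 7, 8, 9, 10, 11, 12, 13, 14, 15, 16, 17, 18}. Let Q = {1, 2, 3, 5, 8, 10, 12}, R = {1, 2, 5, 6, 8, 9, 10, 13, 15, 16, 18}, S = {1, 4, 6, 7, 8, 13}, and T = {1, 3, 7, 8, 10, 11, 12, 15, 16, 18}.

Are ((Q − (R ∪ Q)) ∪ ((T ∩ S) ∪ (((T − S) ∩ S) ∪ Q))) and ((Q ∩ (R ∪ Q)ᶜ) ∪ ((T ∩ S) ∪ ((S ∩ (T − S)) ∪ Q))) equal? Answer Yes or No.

R ∪ Q = {1, 2, 3, 5, 6, 8, 9, 10, 12, 13, 15, 16, 18}
Q − (R ∪ Q) = {}
T ∩ S = {1, 7, 8}
T − S = {3, 10, 11, 12, 15, 16, 18}
(T − S) ∩ S = {}
((T − S) ∩ S) ∪ Q = {1, 2, 3, 5, 8, 10, 12}
(T ∩ S) ∪ (((T − S) ∩ S) ∪ Q) = {1, 2, 3, 5, 7, 8, 10, 12}
(Q − (R ∪ Q)) ∪ ((T ∩ S) ∪ (((T − S) ∩ S) ∪ Q)) = {1, 2, 3, 5, 7, 8, 10, 12}
(R ∪ Q)ᶜ = {4, 7, 11, 14, 17}
Q ∩ (R ∪ Q)ᶜ = {}
S ∩ (T − S) = {}
(S ∩ (T − S)) ∪ Q = {1, 2, 3, 5, 8, 10, 12}
(T ∩ S) ∪ ((S ∩ (T − S)) ∪ Q) = {1, 2, 3, 5, 7, 8, 10, 12}
(Q ∩ (R ∪ Q)ᶜ) ∪ ((T ∩ S) ∪ ((S ∩ (T − S)) ∪ Q)) = {1, 2, 3, 5, 7, 8, 10, 12}
Both equal {1, 2, 3, 5, 7, 8, 10, 12}, so (Q − (R ∪ Q)) ∪ ((T ∩ S) ∪ (((T − S) ∩ S) ∪ Q)) = (Q ∩ (R ∪ Q)ᶜ) ∪ ((T ∩ S) ∪ ((S ∩ (T − S)) ∪ Q)).

Yes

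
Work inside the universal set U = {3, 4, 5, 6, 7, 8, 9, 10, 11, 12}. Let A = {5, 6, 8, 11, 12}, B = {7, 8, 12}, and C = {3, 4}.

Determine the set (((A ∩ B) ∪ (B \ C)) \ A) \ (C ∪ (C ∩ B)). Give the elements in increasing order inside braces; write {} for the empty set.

A ∩ B = {8, 12}
B \ C = {7, 8, 12}
(A ∩ B) ∪ (B \ C) = {7, 8, 12}
((A ∩ B) ∪ (B \ C)) \ A = {7}
C ∩ B = {}
C ∪ (C ∩ B) = {3, 4}
(((A ∩ B) ∪ (B \ C)) \ A) \ (C ∪ (C ∩ B)) = {7}

{7}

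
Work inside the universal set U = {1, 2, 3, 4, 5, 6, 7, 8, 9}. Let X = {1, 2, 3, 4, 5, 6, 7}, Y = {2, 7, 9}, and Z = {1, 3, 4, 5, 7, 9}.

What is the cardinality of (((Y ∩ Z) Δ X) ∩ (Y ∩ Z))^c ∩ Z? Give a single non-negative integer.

5

Y ∩ Z = {7, 9}
(Y ∩ Z) Δ X = {1, 2, 3, 4, 5, 6, 9}
((Y ∩ Z) Δ X) ∩ (Y ∩ Z) = {9}
(((Y ∩ Z) Δ X) ∩ (Y ∩ Z))^c = {1, 2, 3, 4, 5, 6, 7, 8}
(((Y ∩ Z) Δ X) ∩ (Y ∩ Z))^c ∩ Z = {1, 3, 4, 5, 7}
|(((Y ∩ Z) Δ X) ∩ (Y ∩ Z))^c ∩ Z| = 5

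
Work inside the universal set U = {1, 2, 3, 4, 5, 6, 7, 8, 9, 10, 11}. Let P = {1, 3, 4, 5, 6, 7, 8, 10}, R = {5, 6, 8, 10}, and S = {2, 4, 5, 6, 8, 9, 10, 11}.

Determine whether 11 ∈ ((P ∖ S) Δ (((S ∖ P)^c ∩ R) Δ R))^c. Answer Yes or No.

11 ∉ P and 11 ∈ S, so 11 ∉ P ∖ S
11 ∈ S and 11 ∉ P, so 11 ∈ S ∖ P
11 ∉ (S ∖ P)^c since 11 ∈ (S ∖ P)
11 ∉ (S ∖ P)^c and 11 ∉ R, so 11 ∉ (S ∖ P)^c ∩ R
11 ∉ ((S ∖ P)^c ∩ R) and 11 ∉ R, so 11 ∉ ((S ∖ P)^c ∩ R) Δ R
11 ∉ (P ∖ S) and 11 ∉ (((S ∖ P)^c ∩ R) Δ R), so 11 ∉ (P ∖ S) Δ (((S ∖ P)^c ∩ R) Δ R)
11 ∈ ((P ∖ S) Δ (((S ∖ P)^c ∩ R) Δ R))^c since 11 ∉ ((P ∖ S) Δ (((S ∖ P)^c ∩ R) Δ R))

Yes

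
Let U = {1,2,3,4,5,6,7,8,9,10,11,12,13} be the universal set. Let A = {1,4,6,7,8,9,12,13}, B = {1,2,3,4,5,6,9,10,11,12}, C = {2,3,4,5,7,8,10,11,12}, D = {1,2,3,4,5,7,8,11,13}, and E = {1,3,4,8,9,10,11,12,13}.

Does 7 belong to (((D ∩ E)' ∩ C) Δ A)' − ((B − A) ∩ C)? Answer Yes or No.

7 ∈ D and 7 ∉ E, so 7 ∉ D ∩ E
7 ∈ (D ∩ E)' since 7 ∉ (D ∩ E)
7 ∈ (D ∩ E)' and 7 ∈ C, so 7 ∈ (D ∩ E)' ∩ C
7 ∈ ((D ∩ E)' ∩ C) and 7 ∈ A, so 7 ∉ ((D ∩ E)' ∩ C) Δ A
7 ∈ (((D ∩ E)' ∩ C) Δ A)' since 7 ∉ (((D ∩ E)' ∩ C) Δ A)
7 ∉ B and 7 ∈ A, so 7 ∉ B − A
7 ∉ (B − A) and 7 ∈ C, so 7 ∉ (B − A) ∩ C
7 ∈ (((D ∩ E)' ∩ C) Δ A)' and 7 ∉ ((B − A) ∩ C), so 7 ∈ (((D ∩ E)' ∩ C) Δ A)' − ((B − A) ∩ C)

Yes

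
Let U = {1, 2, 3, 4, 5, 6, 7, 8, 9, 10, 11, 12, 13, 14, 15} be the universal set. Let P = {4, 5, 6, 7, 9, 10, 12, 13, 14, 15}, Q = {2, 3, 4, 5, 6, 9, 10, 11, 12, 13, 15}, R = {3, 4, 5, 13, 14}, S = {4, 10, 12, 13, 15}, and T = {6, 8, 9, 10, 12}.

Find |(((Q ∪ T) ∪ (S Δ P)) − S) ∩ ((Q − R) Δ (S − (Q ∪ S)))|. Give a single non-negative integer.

Q ∪ T = {2, 3, 4, 5, 6, 8, 9, 10, 11, 12, 13, 15}
S Δ P = {5, 6, 7, 9, 14}
(Q ∪ T) ∪ (S Δ P) = {2, 3, 4, 5, 6, 7, 8, 9, 10, 11, 12, 13, 14, 15}
((Q ∪ T) ∪ (S Δ P)) − S = {2, 3, 5, 6, 7, 8, 9, 11, 14}
Q − R = {2, 6, 9, 10, 11, 12, 15}
Q ∪ S = {2, 3, 4, 5, 6, 9, 10, 11, 12, 13, 15}
S − (Q ∪ S) = {}
(Q − R) Δ (S − (Q ∪ S)) = {2, 6, 9, 10, 11, 12, 15}
(((Q ∪ T) ∪ (S Δ P)) − S) ∩ ((Q − R) Δ (S − (Q ∪ S))) = {2, 6, 9, 11}
|(((Q ∪ T) ∪ (S Δ P)) − S) ∩ ((Q − R) Δ (S − (Q ∪ S)))| = 4

4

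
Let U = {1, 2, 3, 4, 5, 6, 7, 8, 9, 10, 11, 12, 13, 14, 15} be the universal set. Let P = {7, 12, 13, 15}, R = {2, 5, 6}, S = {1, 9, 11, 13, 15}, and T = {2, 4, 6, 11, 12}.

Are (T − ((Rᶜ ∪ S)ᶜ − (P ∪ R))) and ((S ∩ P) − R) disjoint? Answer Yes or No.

Rᶜ = {1, 3, 4, 7, 8, 9, 10, 11, 12, 13, 14, 15}
Rᶜ ∪ S = {1, 3, 4, 7, 8, 9, 10, 11, 12, 13, 14, 15}
(Rᶜ ∪ S)ᶜ = {2, 5, 6}
P ∪ R = {2, 5, 6, 7, 12, 13, 15}
(Rᶜ ∪ S)ᶜ − (P ∪ R) = {}
T − ((Rᶜ ∪ S)ᶜ − (P ∪ R)) = {2, 4, 6, 11, 12}
S ∩ P = {13, 15}
(S ∩ P) − R = {13, 15}
{2, 4, 6, 11, 12} and {13, 15} share no elements.

Yes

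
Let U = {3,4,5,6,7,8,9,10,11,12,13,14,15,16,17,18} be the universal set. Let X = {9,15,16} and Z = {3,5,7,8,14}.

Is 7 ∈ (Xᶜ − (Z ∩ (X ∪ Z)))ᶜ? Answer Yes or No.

7 ∉ X, so 7 ∈ Xᶜ
7 ∉ X and 7 ∈ Z, so 7 ∈ X ∪ Z
7 ∈ Z and 7 ∈ (X ∪ Z), so 7 ∈ Z ∩ (X ∪ Z)
7 ∈ Xᶜ and 7 ∈ (Z ∩ (X ∪ Z)), so 7 ∉ Xᶜ − (Z ∩ (X ∪ Z))
7 ∈ (Xᶜ − (Z ∩ (X ∪ Z)))ᶜ since 7 ∉ (Xᶜ − (Z ∩ (X ∪ Z)))

Yes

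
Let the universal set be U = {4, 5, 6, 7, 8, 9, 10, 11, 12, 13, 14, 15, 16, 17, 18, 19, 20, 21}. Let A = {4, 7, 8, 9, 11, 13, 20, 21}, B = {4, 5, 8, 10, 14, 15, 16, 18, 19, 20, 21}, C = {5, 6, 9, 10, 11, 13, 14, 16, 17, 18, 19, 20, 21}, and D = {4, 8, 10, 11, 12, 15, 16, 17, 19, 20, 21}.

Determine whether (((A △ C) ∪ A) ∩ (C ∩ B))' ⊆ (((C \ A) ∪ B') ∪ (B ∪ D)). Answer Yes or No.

Yes

A △ C = {4, 5, 6, 7, 8, 10, 14, 16, 17, 18, 19}
(A △ C) ∪ A = {4, 5, 6, 7, 8, 9, 10, 11, 13, 14, 16, 17, 18, 19, 20, 21}
C ∩ B = {5, 10, 14, 16, 18, 19, 20, 21}
((A △ C) ∪ A) ∩ (C ∩ B) = {5, 10, 14, 16, 18, 19, 20, 21}
(((A △ C) ∪ A) ∩ (C ∩ B))' = {4, 6, 7, 8, 9, 11, 12, 13, 15, 17}
C \ A = {5, 6, 10, 14, 16, 17, 18, 19}
B' = {6, 7, 9, 11, 12, 13, 17}
(C \ A) ∪ B' = {5, 6, 7, 9, 10, 11, 12, 13, 14, 16, 17, 18, 19}
B ∪ D = {4, 5, 8, 10, 11, 12, 14, 15, 16, 17, 18, 19, 20, 21}
((C \ A) ∪ B') ∪ (B ∪ D) = {4, 5, 6, 7, 8, 9, 10, 11, 12, 13, 14, 15, 16, 17, 18, 19, 20, 21}
Every element of {4, 6, 7, 8, 9, 11, 12, 13, 15, 17} is in {4, 5, 6, 7, 8, 9, 10, 11, 12, 13, 14, 15, 16, 17, 18, 19, 20, 21}, so (((A △ C) ∪ A) ∩ (C ∩ B))' ⊆ ((C \ A) ∪ B') ∪ (B ∪ D).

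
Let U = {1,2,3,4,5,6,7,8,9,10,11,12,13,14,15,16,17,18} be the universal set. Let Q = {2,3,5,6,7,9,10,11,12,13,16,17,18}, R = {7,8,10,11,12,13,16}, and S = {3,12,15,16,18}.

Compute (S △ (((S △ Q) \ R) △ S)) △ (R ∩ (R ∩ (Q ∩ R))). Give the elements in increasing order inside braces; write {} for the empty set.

{2,5,6,7,9,10,11,12,13,15,16,17}

S △ Q = {2,5,6,7,9,10,11,13,15,17}
(S △ Q) \ R = {2,5,6,9,15,17}
((S △ Q) \ R) △ S = {2,3,5,6,9,12,16,17,18}
S △ (((S △ Q) \ R) △ S) = {2,5,6,9,15,17}
Q ∩ R = {7,10,11,12,13,16}
R ∩ (Q ∩ R) = {7,10,11,12,13,16}
R ∩ (R ∩ (Q ∩ R)) = {7,10,11,12,13,16}
(S △ (((S △ Q) \ R) △ S)) △ (R ∩ (R ∩ (Q ∩ R))) = {2,5,6,7,9,10,11,12,13,15,16,17}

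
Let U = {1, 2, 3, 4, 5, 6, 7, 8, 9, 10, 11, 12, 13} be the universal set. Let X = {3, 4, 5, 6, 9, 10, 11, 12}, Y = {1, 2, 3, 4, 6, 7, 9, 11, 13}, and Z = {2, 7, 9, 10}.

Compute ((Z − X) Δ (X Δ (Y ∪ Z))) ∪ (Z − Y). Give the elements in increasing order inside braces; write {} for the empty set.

Z − X = {2, 7}
Y ∪ Z = {1, 2, 3, 4, 6, 7, 9, 10, 11, 13}
X Δ (Y ∪ Z) = {1, 2, 5, 7, 12, 13}
(Z − X) Δ (X Δ (Y ∪ Z)) = {1, 5, 12, 13}
Z − Y = {10}
((Z − X) Δ (X Δ (Y ∪ Z))) ∪ (Z − Y) = {1, 5, 10, 12, 13}

{1, 5, 10, 12, 13}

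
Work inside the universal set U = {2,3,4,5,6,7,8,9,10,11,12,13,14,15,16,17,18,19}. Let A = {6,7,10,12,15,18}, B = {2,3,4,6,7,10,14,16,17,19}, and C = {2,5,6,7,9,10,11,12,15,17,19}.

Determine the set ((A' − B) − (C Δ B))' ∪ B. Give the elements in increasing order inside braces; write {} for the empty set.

{2,3,4,5,6,7,9,10,11,12,14,15,16,17,18,19}

A' = {2,3,4,5,8,9,11,13,14,16,17,19}
A' − B = {5,8,9,11,13}
C Δ B = {3,4,5,9,11,12,14,15,16}
(A' − B) − (C Δ B) = {8,13}
((A' − B) − (C Δ B))' = {2,3,4,5,6,7,9,10,11,12,14,15,16,17,18,19}
((A' − B) − (C Δ B))' ∪ B = {2,3,4,5,6,7,9,10,11,12,14,15,16,17,18,19}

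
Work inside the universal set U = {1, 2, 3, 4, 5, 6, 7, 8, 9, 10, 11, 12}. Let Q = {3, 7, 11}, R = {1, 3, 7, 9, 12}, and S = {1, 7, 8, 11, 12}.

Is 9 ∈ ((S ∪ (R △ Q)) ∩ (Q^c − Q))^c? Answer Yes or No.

No

9 ∈ R and 9 ∉ Q, so 9 ∈ R △ Q
9 ∉ S and 9 ∈ (R △ Q), so 9 ∈ S ∪ (R △ Q)
9 ∉ Q, so 9 ∈ Q^c
9 ∈ Q^c and 9 ∉ Q, so 9 ∈ Q^c − Q
9 ∈ (S ∪ (R △ Q)) and 9 ∈ (Q^c − Q), so 9 ∈ (S ∪ (R △ Q)) ∩ (Q^c − Q)
9 ∉ ((S ∪ (R △ Q)) ∩ (Q^c − Q))^c since 9 ∈ ((S ∪ (R △ Q)) ∩ (Q^c − Q))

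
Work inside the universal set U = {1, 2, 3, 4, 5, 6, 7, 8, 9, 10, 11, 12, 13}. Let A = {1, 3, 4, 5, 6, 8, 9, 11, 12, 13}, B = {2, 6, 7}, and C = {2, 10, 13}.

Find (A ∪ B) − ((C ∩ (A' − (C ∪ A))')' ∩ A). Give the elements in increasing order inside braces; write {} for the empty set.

{2, 7, 13}

A ∪ B = {1, 2, 3, 4, 5, 6, 7, 8, 9, 11, 12, 13}
A' = {2, 7, 10}
C ∪ A = {1, 2, 3, 4, 5, 6, 8, 9, 10, 11, 12, 13}
A' − (C ∪ A) = {7}
(A' − (C ∪ A))' = {1, 2, 3, 4, 5, 6, 8, 9, 10, 11, 12, 13}
C ∩ (A' − (C ∪ A))' = {2, 10, 13}
(C ∩ (A' − (C ∪ A))')' = {1, 3, 4, 5, 6, 7, 8, 9, 11, 12}
(C ∩ (A' − (C ∪ A))')' ∩ A = {1, 3, 4, 5, 6, 8, 9, 11, 12}
(A ∪ B) − ((C ∩ (A' − (C ∪ A))')' ∩ A) = {2, 7, 13}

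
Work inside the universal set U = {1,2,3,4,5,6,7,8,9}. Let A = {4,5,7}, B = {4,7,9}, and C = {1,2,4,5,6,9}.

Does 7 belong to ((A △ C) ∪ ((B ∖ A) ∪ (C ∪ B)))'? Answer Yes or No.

7 ∈ A and 7 ∉ C, so 7 ∈ A △ C
7 ∈ B and 7 ∈ A, so 7 ∉ B ∖ A
7 ∉ C and 7 ∈ B, so 7 ∈ C ∪ B
7 ∉ (B ∖ A) and 7 ∈ (C ∪ B), so 7 ∈ (B ∖ A) ∪ (C ∪ B)
7 ∈ (A △ C) and 7 ∈ ((B ∖ A) ∪ (C ∪ B)), so 7 ∈ (A △ C) ∪ ((B ∖ A) ∪ (C ∪ B))
7 ∉ ((A △ C) ∪ ((B ∖ A) ∪ (C ∪ B)))' since 7 ∈ ((A △ C) ∪ ((B ∖ A) ∪ (C ∪ B)))

No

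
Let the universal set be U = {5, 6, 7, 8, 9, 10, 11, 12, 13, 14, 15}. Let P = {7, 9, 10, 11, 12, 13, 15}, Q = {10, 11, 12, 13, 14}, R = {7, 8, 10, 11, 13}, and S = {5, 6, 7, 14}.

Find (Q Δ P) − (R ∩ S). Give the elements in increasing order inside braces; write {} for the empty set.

{9, 14, 15}

Q Δ P = {7, 9, 14, 15}
R ∩ S = {7}
(Q Δ P) − (R ∩ S) = {9, 14, 15}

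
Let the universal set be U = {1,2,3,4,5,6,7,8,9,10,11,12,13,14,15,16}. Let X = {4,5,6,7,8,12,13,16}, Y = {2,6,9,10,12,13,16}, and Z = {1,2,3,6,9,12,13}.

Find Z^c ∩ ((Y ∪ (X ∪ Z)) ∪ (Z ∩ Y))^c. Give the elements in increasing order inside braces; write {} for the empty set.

{11,14,15}

Z^c = {4,5,7,8,10,11,14,15,16}
X ∪ Z = {1,2,3,4,5,6,7,8,9,12,13,16}
Y ∪ (X ∪ Z) = {1,2,3,4,5,6,7,8,9,10,12,13,16}
Z ∩ Y = {2,6,9,12,13}
(Y ∪ (X ∪ Z)) ∪ (Z ∩ Y) = {1,2,3,4,5,6,7,8,9,10,12,13,16}
((Y ∪ (X ∪ Z)) ∪ (Z ∩ Y))^c = {11,14,15}
Z^c ∩ ((Y ∪ (X ∪ Z)) ∪ (Z ∩ Y))^c = {11,14,15}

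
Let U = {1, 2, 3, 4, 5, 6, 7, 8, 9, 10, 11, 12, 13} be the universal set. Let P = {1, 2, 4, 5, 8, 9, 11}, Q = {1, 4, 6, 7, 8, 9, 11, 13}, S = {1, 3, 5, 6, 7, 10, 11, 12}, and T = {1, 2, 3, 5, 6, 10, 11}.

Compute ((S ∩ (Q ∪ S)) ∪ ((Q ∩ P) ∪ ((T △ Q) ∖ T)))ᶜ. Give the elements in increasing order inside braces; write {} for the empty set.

Q ∪ S = {1, 3, 4, 5, 6, 7, 8, 9, 10, 11, 12, 13}
S ∩ (Q ∪ S) = {1, 3, 5, 6, 7, 10, 11, 12}
Q ∩ P = {1, 4, 8, 9, 11}
T △ Q = {2, 3, 4, 5, 7, 8, 9, 10, 13}
(T △ Q) ∖ T = {4, 7, 8, 9, 13}
(Q ∩ P) ∪ ((T △ Q) ∖ T) = {1, 4, 7, 8, 9, 11, 13}
(S ∩ (Q ∪ S)) ∪ ((Q ∩ P) ∪ ((T △ Q) ∖ T)) = {1, 3, 4, 5, 6, 7, 8, 9, 10, 11, 12, 13}
((S ∩ (Q ∪ S)) ∪ ((Q ∩ P) ∪ ((T △ Q) ∖ T)))ᶜ = {2}

{2}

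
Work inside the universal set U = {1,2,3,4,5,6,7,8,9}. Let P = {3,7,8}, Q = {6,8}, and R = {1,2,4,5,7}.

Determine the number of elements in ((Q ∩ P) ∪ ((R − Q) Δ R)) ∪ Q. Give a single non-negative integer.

Q ∩ P = {8}
R − Q = {1,2,4,5,7}
(R − Q) Δ R = {}
(Q ∩ P) ∪ ((R − Q) Δ R) = {8}
((Q ∩ P) ∪ ((R − Q) Δ R)) ∪ Q = {6,8}
|((Q ∩ P) ∪ ((R − Q) Δ R)) ∪ Q| = 2

2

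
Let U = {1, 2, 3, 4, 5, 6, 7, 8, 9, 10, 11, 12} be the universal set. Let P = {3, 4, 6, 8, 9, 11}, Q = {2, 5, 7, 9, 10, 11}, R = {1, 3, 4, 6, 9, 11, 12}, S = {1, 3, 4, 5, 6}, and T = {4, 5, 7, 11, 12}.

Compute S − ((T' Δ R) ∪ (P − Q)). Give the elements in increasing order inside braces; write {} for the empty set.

{1, 5}

T' = {1, 2, 3, 6, 8, 9, 10}
T' Δ R = {2, 4, 8, 10, 11, 12}
P − Q = {3, 4, 6, 8}
(T' Δ R) ∪ (P − Q) = {2, 3, 4, 6, 8, 10, 11, 12}
S − ((T' Δ R) ∪ (P − Q)) = {1, 5}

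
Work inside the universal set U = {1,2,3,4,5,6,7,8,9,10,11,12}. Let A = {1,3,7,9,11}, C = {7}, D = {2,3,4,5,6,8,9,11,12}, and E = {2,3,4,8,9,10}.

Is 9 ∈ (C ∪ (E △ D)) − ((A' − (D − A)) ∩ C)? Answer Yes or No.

No

9 ∈ E and 9 ∈ D, so 9 ∉ E △ D
9 ∉ C and 9 ∉ (E △ D), so 9 ∉ C ∪ (E △ D)
9 ∈ A, so 9 ∉ A'
9 ∈ D and 9 ∈ A, so 9 ∉ D − A
9 ∉ A' and 9 ∉ (D − A), so 9 ∉ A' − (D − A)
9 ∉ (A' − (D − A)) and 9 ∉ C, so 9 ∉ (A' − (D − A)) ∩ C
9 ∉ (C ∪ (E △ D)) and 9 ∉ ((A' − (D − A)) ∩ C), so 9 ∉ (C ∪ (E △ D)) − ((A' − (D − A)) ∩ C)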